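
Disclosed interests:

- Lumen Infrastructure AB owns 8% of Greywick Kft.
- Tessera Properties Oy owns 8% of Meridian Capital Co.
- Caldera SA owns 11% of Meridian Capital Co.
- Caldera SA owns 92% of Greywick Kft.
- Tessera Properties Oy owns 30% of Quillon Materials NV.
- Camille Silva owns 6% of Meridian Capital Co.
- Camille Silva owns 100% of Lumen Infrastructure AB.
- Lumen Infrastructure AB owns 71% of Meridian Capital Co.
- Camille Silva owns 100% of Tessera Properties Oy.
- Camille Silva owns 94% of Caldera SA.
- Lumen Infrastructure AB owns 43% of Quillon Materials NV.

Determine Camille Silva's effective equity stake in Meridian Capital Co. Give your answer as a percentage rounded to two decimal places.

Camille reaches Meridian along 4 paths.
Direct stake: 6% = 6%.
Via Lumen: 100% × 71% = 71%.
Via Tessera: 100% × 8% = 8%.
Via Caldera: 94% × 11% = 10.34%.
Total: 6% + 71% + 8% + 10.34% = 95.34%.

95.34%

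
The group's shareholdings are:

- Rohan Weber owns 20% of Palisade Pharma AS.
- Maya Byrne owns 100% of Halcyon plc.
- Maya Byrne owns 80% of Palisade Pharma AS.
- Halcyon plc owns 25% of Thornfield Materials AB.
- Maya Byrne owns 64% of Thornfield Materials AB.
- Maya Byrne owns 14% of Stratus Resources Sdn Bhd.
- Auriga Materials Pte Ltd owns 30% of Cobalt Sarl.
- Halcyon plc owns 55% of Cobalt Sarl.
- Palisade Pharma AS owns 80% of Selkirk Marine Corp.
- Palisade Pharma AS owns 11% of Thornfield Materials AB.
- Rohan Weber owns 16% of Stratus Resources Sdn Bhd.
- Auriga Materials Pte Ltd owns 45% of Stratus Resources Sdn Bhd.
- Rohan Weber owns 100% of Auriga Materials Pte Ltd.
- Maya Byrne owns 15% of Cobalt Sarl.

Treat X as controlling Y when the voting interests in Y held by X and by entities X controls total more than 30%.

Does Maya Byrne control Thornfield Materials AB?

Maya holds 80% of Palisade, so Maya controls Palisade.
Maya holds 100% of Halcyon, so Maya controls Halcyon.
Palisade and Halcyon and Maya together hold 11% + 25% + 64% = 100% of Thornfield, so Maya controls Thornfield.

Yes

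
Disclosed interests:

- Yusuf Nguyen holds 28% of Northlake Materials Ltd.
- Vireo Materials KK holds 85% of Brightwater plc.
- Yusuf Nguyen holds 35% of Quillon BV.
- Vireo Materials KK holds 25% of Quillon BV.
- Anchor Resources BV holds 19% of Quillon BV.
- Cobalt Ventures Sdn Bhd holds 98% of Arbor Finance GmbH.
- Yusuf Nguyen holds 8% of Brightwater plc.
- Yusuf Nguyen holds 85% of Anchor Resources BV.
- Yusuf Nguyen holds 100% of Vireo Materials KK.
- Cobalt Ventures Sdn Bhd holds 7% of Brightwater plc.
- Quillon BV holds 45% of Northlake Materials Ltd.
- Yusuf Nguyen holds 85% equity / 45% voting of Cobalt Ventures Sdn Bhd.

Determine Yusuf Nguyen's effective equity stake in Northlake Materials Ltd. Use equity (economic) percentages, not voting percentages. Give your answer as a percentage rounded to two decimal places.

Yusuf reaches Northlake along 4 paths.
Via Anchor → Quillon: 85% × 19% × 45% = 7.2675%.
Via Quillon: 35% × 45% = 15.75%.
Via Vireo → Quillon: 100% × 25% × 45% = 11.25%.
Direct stake: 28% = 28%.
Total: 7.2675% + 15.75% + 11.25% + 28% = 62.2675%.
Rounded: 62.27%.

62.27%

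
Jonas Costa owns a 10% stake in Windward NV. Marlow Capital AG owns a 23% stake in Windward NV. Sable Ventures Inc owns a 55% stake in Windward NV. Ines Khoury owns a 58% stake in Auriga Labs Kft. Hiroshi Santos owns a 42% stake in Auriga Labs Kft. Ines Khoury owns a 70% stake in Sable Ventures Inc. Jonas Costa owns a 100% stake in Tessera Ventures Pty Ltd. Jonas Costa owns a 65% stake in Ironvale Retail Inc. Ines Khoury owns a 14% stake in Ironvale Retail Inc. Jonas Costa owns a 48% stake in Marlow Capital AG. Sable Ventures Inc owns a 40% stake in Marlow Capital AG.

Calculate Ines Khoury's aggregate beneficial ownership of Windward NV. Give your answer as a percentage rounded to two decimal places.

44.94%

Ines reaches Windward along 2 paths.
Via Sable → Marlow: 70% × 40% × 23% = 6.44%.
Via Sable: 70% × 55% = 38.5%.
Total: 6.44% + 38.5% = 44.94%.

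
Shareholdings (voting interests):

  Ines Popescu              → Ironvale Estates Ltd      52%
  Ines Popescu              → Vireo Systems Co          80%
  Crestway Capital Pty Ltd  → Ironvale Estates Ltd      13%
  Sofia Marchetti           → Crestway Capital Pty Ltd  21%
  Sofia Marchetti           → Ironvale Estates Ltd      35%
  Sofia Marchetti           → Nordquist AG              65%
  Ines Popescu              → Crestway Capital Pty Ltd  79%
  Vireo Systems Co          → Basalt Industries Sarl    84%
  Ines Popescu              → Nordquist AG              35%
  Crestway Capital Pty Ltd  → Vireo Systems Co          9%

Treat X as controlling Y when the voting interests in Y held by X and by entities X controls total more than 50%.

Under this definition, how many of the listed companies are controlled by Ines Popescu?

4

Ines holds 79% of Crestway, so Ines controls Crestway.
Ines and Crestway together hold 52% + 13% = 65% of Ironvale, so Ines controls Ironvale.
Ines and Crestway together hold 80% + 9% = 89% of Vireo, so Ines controls Vireo.
Vireo holds 84% of Basalt, so Ines controls Basalt.
No other company's threshold is met.
Ines controls 4 companies.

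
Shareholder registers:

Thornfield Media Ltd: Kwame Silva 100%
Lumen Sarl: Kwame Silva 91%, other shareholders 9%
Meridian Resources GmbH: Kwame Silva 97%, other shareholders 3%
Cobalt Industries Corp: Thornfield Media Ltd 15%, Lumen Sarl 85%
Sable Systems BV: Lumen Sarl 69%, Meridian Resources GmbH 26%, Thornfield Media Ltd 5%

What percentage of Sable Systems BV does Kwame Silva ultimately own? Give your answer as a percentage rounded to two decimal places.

93.01%

Kwame reaches Sable along 3 paths.
Via Lumen: 91% × 69% = 62.79%.
Via Meridian: 97% × 26% = 25.22%.
Via Thornfield: 100% × 5% = 5%.
Total: 62.79% + 25.22% + 5% = 93.01%.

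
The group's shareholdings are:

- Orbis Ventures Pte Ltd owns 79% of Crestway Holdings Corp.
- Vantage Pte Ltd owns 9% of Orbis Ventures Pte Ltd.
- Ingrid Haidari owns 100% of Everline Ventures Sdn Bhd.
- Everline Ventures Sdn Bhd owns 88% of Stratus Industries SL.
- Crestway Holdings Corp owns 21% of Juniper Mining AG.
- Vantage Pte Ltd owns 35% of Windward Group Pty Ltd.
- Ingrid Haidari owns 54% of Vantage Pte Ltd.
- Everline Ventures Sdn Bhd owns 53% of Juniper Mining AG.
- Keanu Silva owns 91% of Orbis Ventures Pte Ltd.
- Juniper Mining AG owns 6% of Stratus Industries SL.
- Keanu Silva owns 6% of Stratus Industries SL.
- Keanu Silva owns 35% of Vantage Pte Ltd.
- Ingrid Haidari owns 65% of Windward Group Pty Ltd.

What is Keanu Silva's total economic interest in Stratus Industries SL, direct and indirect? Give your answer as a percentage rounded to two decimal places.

6.94%

Keanu reaches Stratus along 3 paths.
Direct stake: 6% = 6%.
Via Orbis → Crestway → Juniper: 91% × 79% × 21% × 6% = 0.905814%.
Via Vantage → Orbis → Crestway → Juniper: 35% × 9% × 79% × 21% × 6% = 0.0313551%.
Total: 6% + 0.905814% + 0.0313551% = 6.9371691%.
Rounded: 6.94%.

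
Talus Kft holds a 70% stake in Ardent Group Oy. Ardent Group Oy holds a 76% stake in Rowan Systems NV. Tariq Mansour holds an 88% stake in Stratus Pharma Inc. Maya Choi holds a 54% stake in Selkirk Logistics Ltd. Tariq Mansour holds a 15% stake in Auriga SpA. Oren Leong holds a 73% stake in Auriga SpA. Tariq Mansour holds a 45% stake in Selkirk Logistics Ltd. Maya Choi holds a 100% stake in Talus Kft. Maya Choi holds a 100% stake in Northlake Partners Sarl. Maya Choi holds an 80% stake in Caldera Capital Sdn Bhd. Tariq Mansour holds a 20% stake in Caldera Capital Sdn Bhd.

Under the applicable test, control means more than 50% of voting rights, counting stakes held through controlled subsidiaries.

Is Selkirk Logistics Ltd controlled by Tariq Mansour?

Tariq holds 88% of Stratus, so Tariq controls Stratus.
In Selkirk, Tariq's side holds only 45%, not > 50%.
So Tariq does not control Selkirk.

No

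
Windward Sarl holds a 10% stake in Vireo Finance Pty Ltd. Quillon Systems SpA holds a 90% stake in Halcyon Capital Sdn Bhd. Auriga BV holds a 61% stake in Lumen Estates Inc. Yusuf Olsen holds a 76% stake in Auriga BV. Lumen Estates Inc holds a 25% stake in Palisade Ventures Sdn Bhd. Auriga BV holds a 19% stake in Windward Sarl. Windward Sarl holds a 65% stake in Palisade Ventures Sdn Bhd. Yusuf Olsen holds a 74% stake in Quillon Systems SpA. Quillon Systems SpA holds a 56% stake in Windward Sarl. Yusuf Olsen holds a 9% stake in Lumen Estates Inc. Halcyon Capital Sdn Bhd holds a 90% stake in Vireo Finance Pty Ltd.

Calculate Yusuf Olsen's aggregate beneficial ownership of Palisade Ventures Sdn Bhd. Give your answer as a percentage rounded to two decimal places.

50.16%

Yusuf reaches Palisade along 4 paths.
Via Quillon → Windward: 74% × 56% × 65% = 26.936%.
Via Auriga → Windward: 76% × 19% × 65% = 9.386%.
Via Auriga → Lumen: 76% × 61% × 25% = 11.59%.
Via Lumen: 9% × 25% = 2.25%.
Total: 26.936% + 9.386% + 11.59% + 2.25% = 50.162%.
Rounded: 50.16%.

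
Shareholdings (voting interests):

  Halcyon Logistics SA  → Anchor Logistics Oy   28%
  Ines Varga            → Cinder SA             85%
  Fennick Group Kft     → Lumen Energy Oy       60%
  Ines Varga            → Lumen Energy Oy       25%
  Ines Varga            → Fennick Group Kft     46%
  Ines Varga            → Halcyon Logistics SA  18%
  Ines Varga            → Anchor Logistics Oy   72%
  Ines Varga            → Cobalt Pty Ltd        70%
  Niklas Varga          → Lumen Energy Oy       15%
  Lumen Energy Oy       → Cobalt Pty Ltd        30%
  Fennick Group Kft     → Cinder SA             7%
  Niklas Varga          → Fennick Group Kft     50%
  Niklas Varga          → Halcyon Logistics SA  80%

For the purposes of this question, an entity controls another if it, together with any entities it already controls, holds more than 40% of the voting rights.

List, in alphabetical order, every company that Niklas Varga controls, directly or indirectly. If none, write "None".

Niklas holds 80% of Halcyon, so Niklas controls Halcyon.
Niklas holds 50% of Fennick, so Niklas controls Fennick.
Fennick and Niklas together hold 60% + 15% = 75% of Lumen, so Niklas controls Lumen.
No other company's threshold is met.

Fennick Group Kft, Halcyon Logistics SA, Lumen Energy Oy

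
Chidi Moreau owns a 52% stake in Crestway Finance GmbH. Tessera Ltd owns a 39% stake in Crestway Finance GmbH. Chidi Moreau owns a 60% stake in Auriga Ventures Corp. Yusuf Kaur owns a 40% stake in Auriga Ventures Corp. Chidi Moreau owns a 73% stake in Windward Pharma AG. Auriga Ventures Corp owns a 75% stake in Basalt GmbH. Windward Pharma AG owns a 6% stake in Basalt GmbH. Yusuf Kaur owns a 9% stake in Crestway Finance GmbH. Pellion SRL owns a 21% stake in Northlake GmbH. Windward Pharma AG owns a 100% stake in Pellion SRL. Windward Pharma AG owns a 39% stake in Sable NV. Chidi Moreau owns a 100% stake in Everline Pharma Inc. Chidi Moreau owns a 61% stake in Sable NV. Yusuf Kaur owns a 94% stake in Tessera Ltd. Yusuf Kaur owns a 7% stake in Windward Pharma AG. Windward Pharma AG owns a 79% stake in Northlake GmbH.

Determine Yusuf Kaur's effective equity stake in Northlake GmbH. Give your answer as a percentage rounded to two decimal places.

7.00%

Yusuf reaches Northlake along 2 paths.
Via Windward → Pellion: 7% × 100% × 21% = 1.47%.
Via Windward: 7% × 79% = 5.53%.
Total: 1.47% + 5.53% = 7%.
Rounded: 7.00%.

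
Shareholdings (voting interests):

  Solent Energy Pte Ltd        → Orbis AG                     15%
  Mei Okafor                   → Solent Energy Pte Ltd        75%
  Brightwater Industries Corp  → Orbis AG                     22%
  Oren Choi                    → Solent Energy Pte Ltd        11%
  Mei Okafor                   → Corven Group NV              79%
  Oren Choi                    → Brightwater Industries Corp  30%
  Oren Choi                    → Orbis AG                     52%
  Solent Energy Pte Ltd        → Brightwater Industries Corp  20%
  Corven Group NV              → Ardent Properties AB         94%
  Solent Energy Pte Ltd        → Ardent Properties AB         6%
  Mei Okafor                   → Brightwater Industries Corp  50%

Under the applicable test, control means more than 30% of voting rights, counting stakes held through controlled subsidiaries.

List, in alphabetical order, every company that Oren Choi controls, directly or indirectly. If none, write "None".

Oren holds 52% of Orbis, so Oren controls Orbis.
No other company's threshold is met.

Orbis AG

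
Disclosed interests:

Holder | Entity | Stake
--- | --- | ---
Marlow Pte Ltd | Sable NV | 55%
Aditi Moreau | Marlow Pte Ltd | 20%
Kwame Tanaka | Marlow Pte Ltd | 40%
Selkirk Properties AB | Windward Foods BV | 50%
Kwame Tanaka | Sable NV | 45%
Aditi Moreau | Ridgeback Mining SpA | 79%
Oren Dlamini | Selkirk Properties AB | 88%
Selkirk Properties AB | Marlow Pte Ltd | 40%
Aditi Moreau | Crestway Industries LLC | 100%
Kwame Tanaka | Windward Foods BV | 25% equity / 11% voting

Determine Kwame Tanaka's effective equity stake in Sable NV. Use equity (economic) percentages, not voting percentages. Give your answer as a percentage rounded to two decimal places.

67.00%

Kwame reaches Sable along 2 paths.
Direct stake: 45% = 45%.
Via Marlow: 40% × 55% = 22%.
Total: 45% + 22% = 67%.
Rounded: 67.00%.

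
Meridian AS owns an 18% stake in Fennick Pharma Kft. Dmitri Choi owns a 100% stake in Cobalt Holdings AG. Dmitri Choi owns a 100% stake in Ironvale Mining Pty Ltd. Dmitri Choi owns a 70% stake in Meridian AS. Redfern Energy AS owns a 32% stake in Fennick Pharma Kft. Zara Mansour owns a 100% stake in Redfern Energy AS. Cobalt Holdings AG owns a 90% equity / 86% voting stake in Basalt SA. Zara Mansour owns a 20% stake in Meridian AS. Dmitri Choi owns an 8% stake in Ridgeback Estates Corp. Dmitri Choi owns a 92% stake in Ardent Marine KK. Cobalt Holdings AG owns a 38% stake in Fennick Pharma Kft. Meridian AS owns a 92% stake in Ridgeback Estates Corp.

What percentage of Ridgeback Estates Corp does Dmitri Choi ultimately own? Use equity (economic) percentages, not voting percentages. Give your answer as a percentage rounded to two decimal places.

72.40%

Dmitri reaches Ridgeback along 2 paths.
Via Meridian: 70% × 92% = 64.4%.
Direct stake: 8% = 8%.
Total: 64.4% + 8% = 72.4%.
Rounded: 72.40%.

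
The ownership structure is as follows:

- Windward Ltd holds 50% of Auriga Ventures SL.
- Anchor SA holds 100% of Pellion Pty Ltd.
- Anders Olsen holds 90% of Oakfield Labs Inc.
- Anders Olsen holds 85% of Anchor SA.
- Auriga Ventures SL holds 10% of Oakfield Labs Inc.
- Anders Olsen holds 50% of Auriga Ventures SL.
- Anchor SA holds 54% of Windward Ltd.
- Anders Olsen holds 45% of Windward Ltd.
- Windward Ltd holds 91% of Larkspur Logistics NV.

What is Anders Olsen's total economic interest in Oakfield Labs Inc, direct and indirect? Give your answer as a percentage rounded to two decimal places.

99.55%

Anders reaches Oakfield along 4 paths.
Direct stake: 90% = 90%.
Via Anchor → Windward → Auriga: 85% × 54% × 50% × 10% = 2.295%.
Via Windward → Auriga: 45% × 50% × 10% = 2.25%.
Via Auriga: 50% × 10% = 5%.
Total: 90% + 2.295% + 2.25% + 5% = 99.545%.
Rounded: 99.55%.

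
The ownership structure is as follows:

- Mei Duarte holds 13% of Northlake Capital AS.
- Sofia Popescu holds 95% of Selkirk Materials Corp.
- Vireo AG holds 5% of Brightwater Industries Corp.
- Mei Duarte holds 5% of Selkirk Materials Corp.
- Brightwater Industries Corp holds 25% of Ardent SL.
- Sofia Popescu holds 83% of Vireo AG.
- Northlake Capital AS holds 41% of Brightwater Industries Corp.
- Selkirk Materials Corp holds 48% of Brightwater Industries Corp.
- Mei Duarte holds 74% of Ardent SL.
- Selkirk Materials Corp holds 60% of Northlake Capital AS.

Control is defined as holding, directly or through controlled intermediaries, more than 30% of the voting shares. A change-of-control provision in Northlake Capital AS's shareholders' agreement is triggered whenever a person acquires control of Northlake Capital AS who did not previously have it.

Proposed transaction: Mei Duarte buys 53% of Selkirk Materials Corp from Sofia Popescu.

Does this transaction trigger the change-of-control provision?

Yes

The purchase adds only to Mei's holdings (Sofia's stake shrinks), so Mei is the only person who could newly come to control Northlake.
Mei holds 74% of Ardent, so Mei controls Ardent.
In Northlake, Mei's side holds only 13%, not > 30%.
So before the transaction, Mei does not control Northlake.
After the purchase, Mei's direct stake in Selkirk rises to 5% + 53% = 58%, and Sofia's stake falls to 42%.
Mei holds 58% of Selkirk, so Mei controls Selkirk.
Mei and Selkirk together hold 13% + 60% = 73% of Northlake, so Mei controls Northlake.
Mei did not control Northlake before and does after, so the clause is triggered.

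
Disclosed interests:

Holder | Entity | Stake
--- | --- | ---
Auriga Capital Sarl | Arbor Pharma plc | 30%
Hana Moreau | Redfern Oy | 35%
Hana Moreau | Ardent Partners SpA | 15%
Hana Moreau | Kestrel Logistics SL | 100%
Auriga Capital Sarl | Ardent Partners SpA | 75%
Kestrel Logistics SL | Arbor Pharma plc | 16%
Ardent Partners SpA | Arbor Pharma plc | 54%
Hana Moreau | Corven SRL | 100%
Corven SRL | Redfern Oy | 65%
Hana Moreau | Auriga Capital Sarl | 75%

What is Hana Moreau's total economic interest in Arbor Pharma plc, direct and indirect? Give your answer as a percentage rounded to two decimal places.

76.98%

Hana reaches Arbor along 4 paths.
Via Auriga: 75% × 30% = 22.5%.
Via Ardent: 15% × 54% = 8.1%.
Via Auriga → Ardent: 75% × 75% × 54% = 30.375%.
Via Kestrel: 100% × 16% = 16%.
Total: 22.5% + 8.1% + 30.375% + 16% = 76.975%.
Rounded: 76.98%.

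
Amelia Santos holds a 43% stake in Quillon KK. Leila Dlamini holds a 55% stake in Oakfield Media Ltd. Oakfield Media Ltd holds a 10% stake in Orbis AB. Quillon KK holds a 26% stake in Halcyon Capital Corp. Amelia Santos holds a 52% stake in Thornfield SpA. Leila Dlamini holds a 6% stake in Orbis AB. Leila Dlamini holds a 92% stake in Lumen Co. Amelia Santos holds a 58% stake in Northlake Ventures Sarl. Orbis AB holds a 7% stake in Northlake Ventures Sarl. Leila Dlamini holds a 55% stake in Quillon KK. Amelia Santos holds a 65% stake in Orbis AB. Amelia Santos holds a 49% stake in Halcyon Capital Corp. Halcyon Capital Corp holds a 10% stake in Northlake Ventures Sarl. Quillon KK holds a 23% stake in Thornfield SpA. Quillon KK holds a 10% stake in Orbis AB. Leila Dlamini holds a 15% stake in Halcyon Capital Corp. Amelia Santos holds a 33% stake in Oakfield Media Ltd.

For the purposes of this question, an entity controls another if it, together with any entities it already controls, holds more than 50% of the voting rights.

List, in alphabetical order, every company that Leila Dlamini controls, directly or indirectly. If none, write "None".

Leila holds 55% of Oakfield, so Leila controls Oakfield.
Leila holds 55% of Quillon, so Leila controls Quillon.
Leila holds 92% of Lumen, so Leila controls Lumen.
No other company's threshold is met.

Lumen Co, Oakfield Media Ltd, Quillon KK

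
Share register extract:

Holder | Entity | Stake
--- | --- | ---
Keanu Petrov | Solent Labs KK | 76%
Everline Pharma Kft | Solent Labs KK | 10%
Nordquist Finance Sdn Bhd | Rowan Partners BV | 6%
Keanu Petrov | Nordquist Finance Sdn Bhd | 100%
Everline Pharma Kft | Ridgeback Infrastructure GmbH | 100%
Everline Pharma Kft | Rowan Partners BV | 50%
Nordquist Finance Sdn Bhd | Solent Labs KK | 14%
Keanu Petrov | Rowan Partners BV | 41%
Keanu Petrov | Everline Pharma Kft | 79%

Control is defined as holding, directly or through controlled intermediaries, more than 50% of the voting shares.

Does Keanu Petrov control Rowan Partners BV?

Yes

Keanu holds 79% of Everline, so Keanu controls Everline.
Keanu holds 100% of Nordquist, so Keanu controls Nordquist.
Keanu and Everline and Nordquist together hold 41% + 50% + 6% = 97% of Rowan, so Keanu controls Rowan.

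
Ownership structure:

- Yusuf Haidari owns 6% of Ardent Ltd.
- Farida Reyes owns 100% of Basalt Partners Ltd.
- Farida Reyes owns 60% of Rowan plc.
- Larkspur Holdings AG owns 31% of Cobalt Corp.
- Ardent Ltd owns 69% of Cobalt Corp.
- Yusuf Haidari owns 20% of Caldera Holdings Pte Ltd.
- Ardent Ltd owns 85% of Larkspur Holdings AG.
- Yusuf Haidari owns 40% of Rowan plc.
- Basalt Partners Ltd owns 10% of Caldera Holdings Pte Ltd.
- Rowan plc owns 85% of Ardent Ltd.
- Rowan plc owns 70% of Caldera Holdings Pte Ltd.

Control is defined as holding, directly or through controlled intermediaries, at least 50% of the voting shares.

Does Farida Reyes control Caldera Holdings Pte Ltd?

Farida holds 100% of Basalt, so Farida controls Basalt.
Farida holds 60% of Rowan, so Farida controls Rowan.
Rowan and Basalt together hold 70% + 10% = 80% of Caldera, so Farida controls Caldera.

Yes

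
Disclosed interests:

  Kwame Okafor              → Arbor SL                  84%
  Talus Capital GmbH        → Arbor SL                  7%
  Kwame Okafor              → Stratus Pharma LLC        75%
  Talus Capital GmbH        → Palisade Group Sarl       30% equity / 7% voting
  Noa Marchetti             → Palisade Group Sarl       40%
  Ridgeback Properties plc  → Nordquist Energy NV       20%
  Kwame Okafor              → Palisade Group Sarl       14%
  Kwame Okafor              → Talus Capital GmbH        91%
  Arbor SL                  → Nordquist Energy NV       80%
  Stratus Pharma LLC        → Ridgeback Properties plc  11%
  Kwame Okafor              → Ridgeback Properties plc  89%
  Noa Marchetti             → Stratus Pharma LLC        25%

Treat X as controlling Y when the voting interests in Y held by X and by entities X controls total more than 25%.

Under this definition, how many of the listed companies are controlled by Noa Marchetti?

1

Noa holds 40% of Palisade, so Noa controls Palisade.
No other company's threshold is met.
Noa controls 1 company.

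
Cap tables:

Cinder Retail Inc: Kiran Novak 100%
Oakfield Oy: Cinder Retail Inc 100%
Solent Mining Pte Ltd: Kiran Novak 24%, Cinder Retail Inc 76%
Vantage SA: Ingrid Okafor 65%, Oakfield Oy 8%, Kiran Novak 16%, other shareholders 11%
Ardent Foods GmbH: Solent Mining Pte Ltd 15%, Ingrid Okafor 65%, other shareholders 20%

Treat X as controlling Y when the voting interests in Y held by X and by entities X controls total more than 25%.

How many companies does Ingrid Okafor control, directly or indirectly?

Ingrid holds 65% of Vantage, so Ingrid controls Vantage.
Ingrid holds 65% of Ardent, so Ingrid controls Ardent.
No other company's threshold is met.
Ingrid controls 2 companies.

2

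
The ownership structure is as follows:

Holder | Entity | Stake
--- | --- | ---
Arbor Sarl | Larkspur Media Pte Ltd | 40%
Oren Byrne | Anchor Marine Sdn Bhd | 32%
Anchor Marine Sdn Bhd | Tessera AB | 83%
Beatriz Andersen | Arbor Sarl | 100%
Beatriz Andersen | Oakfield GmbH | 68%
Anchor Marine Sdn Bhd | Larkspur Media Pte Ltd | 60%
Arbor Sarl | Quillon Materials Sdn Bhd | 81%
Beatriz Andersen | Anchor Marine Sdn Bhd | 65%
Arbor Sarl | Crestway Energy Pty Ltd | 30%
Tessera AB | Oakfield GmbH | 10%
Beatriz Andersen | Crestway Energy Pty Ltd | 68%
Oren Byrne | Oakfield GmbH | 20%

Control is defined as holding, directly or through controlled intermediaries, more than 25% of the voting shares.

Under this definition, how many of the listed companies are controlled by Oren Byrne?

4

Oren holds 32% of Anchor, so Oren controls Anchor.
Anchor holds 83% of Tessera, so Oren controls Tessera.
Anchor holds 60% of Larkspur, so Oren controls Larkspur.
Tessera and Oren together hold 10% + 20% = 30% of Oakfield, so Oren controls Oakfield.
No other company's threshold is met.
Oren controls 4 companies.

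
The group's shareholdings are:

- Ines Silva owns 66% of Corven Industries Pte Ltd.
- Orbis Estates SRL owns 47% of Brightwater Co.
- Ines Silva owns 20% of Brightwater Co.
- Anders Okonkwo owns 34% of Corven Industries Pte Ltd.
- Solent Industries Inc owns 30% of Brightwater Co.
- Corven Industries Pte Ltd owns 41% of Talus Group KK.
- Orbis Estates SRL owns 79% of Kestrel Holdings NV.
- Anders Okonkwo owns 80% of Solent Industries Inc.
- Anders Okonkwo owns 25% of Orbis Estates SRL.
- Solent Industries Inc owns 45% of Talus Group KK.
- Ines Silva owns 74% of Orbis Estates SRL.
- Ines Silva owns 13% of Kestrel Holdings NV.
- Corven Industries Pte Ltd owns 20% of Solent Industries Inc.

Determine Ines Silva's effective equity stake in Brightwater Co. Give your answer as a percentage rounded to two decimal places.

Ines reaches Brightwater along 3 paths.
Via Orbis: 74% × 47% = 34.78%.
Direct stake: 20% = 20%.
Via Corven → Solent: 66% × 20% × 30% = 3.96%.
Total: 34.78% + 20% + 3.96% = 58.74%.

58.74%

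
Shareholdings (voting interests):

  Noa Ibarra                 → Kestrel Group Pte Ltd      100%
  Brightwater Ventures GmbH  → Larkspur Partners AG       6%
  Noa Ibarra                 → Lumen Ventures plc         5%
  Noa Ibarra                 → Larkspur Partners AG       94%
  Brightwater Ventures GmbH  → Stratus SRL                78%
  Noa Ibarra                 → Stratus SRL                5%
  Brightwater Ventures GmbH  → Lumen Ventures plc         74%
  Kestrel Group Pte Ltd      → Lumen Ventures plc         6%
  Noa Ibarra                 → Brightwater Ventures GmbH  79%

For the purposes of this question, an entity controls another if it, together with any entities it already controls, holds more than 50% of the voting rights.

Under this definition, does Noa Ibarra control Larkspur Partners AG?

Yes

Noa holds 79% of Brightwater, so Noa controls Brightwater.
Noa and Brightwater together hold 94% + 6% = 100% of Larkspur, so Noa controls Larkspur.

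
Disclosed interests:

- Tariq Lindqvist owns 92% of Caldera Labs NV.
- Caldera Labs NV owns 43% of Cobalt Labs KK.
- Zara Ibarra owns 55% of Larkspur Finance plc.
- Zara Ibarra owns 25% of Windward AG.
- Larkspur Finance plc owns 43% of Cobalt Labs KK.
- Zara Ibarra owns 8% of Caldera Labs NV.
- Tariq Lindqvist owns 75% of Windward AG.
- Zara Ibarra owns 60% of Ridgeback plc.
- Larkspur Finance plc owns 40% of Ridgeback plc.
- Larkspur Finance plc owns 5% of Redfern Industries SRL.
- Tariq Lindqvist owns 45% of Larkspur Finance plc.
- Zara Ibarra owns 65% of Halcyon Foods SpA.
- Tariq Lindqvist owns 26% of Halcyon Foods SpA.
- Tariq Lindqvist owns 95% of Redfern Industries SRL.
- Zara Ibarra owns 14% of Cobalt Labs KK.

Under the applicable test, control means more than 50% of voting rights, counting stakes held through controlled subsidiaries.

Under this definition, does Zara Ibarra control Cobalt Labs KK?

Yes

Zara holds 55% of Larkspur, so Zara controls Larkspur.
Larkspur and Zara together hold 43% + 14% = 57% of Cobalt, so Zara controls Cobalt.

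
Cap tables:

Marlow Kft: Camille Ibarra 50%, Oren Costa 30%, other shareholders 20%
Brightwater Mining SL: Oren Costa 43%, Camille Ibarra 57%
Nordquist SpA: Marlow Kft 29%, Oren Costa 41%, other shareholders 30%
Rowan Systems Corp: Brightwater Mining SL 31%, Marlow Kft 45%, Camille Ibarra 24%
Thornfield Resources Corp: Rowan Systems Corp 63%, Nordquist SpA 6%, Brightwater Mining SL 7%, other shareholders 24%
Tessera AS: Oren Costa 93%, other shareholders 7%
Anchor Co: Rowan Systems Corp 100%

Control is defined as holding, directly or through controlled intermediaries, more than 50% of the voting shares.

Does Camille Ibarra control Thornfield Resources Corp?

Yes

Camille holds 57% of Brightwater, so Camille controls Brightwater.
Brightwater and Camille together hold 31% + 24% = 55% of Rowan, so Camille controls Rowan.
Rowan and Brightwater together hold 63% + 7% = 70% of Thornfield, so Camille controls Thornfield.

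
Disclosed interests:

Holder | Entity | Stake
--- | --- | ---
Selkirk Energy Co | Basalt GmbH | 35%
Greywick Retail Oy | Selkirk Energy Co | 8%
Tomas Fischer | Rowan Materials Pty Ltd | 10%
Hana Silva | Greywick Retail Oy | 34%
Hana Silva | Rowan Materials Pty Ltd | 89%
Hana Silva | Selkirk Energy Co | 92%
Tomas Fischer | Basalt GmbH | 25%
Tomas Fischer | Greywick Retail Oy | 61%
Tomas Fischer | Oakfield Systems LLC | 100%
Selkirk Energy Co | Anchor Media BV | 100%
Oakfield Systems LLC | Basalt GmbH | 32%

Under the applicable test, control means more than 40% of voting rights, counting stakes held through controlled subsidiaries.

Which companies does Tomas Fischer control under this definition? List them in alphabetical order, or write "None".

Basalt GmbH, Greywick Retail Oy, Oakfield Systems LLC

Tomas holds 61% of Greywick, so Tomas controls Greywick.
Tomas holds 100% of Oakfield, so Tomas controls Oakfield.
Oakfield and Tomas together hold 32% + 25% = 57% of Basalt, so Tomas controls Basalt.
No other company's threshold is met.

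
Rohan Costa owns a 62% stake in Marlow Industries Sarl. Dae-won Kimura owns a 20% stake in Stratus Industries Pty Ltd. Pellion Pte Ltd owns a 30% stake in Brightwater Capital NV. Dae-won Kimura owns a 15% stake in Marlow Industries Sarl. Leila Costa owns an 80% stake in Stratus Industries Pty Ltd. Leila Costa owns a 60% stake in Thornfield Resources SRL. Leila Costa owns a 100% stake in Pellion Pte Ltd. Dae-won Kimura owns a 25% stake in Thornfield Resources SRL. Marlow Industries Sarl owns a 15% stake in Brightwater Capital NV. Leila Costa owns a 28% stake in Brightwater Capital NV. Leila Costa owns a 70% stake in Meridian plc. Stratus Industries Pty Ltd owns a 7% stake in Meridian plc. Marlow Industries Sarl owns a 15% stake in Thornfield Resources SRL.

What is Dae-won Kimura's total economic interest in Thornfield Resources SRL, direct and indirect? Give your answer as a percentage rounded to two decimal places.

27.25%

Dae-won reaches Thornfield along 2 paths.
Via Marlow: 15% × 15% = 2.25%.
Direct stake: 25% = 25%.
Total: 2.25% + 25% = 27.25%.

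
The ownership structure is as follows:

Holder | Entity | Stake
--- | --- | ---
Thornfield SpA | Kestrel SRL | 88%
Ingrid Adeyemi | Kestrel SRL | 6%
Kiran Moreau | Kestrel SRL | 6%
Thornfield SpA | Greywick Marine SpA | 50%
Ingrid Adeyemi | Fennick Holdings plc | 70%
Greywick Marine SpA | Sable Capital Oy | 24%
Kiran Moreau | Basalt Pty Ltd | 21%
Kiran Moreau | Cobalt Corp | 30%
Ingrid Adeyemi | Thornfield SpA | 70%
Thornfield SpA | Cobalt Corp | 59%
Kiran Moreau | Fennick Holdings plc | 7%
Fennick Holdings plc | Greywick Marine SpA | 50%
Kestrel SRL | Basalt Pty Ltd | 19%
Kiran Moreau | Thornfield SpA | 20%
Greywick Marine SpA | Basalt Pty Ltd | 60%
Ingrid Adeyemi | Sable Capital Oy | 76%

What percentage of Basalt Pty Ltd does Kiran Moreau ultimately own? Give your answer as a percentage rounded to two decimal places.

33.58%

Kiran reaches Basalt along 5 paths.
Via Fennick → Greywick: 7% × 50% × 60% = 2.1%.
Via Thornfield → Greywick: 20% × 50% × 60% = 6%.
Via Kestrel: 6% × 19% = 1.14%.
Via Thornfield → Kestrel: 20% × 88% × 19% = 3.344%.
Direct stake: 21% = 21%.
Total: 2.1% + 6% + 1.14% + 3.344% + 21% = 33.584%.
Rounded: 33.58%.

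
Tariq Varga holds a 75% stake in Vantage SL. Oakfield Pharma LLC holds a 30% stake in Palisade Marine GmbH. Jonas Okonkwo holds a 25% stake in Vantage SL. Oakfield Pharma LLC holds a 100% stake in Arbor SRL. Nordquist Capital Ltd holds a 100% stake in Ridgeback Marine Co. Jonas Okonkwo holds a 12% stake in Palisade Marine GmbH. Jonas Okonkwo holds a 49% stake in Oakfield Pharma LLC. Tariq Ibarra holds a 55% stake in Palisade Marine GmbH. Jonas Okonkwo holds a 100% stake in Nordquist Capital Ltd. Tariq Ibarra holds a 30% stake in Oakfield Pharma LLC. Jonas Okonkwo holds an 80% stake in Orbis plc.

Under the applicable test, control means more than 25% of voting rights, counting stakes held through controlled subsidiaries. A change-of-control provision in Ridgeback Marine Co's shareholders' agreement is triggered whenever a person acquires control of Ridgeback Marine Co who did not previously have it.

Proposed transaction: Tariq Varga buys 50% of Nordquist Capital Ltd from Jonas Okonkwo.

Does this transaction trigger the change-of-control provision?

The purchase adds only to Tariq Varga's holdings (Jonas's stake shrinks), so Tariq Varga is the only person who could newly come to control Ridgeback.
Tariq Varga holds 75% of Vantage, so Tariq Varga controls Vantage.
Neither Tariq Varga nor any entity Tariq Varga controls holds any voting interest in Ridgeback.
So before the transaction, Tariq Varga does not control Ridgeback.
After the purchase, Tariq Varga holds 50% of Nordquist directly, and Jonas's stake falls to 50%.
Tariq Varga holds 50% of Nordquist, so Tariq Varga controls Nordquist.
Nordquist holds 100% of Ridgeback, so Tariq Varga controls Ridgeback.
Tariq Varga did not control Ridgeback before and does after, so the clause is triggered.

Yes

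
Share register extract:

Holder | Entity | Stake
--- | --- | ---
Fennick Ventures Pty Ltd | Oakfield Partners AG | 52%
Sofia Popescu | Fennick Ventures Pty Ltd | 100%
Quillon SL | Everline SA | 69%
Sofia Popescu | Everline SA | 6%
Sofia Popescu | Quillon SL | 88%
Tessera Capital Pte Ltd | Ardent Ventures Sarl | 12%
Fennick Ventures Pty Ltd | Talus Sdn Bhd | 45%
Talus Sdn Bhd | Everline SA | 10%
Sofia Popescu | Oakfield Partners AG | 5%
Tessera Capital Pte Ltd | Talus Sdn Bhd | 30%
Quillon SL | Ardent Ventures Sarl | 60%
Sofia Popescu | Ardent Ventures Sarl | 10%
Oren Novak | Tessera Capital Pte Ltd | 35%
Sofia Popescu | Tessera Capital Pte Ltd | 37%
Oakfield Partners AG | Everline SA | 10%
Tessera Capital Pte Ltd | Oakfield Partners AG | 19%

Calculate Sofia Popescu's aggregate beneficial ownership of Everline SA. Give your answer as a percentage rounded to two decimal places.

Sofia reaches Everline along 7 paths.
Via Quillon: 88% × 69% = 60.72%.
Via Oakfield: 5% × 10% = 0.5%.
Via Tessera → Oakfield: 37% × 19% × 10% = 0.703%.
Via Fennick → Oakfield: 100% × 52% × 10% = 5.2%.
Via Tessera → Talus: 37% × 30% × 10% = 1.11%.
Via Fennick → Talus: 100% × 45% × 10% = 4.5%.
Direct stake: 6% = 6%.
Total: 60.72% + 0.5% + 0.703% + 5.2% + 1.11% + 4.5% + 6% = 78.733%.
Rounded: 78.73%.

78.73%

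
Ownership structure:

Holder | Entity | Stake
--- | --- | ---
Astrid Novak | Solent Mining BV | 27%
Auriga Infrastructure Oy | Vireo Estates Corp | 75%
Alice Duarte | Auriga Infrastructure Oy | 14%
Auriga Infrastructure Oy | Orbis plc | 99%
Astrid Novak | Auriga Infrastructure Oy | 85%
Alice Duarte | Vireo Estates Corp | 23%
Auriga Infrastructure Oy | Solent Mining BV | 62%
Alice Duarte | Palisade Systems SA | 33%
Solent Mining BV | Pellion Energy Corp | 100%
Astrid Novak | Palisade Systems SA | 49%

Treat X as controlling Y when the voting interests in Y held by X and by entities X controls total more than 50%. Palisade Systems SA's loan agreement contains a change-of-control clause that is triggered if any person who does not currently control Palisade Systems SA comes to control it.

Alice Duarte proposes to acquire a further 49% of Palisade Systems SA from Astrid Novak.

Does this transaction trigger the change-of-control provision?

Yes

The purchase adds only to Alice's holdings (Astrid's stake shrinks), so Alice is the only person who could newly come to control Palisade.
Alice's largest direct stake is 33% in Palisade, which does not meet the threshold, so Alice controls no company.
In Palisade, Alice's side holds only 33%, not > 50%.
So before the transaction, Alice does not control Palisade.
After the purchase, Alice's direct stake in Palisade rises to 33% + 49% = 82%, and Astrid's stake falls to 0%.
Alice holds 82% of Palisade, so Alice controls Palisade.
Alice did not control Palisade before and does after, so the clause is triggered.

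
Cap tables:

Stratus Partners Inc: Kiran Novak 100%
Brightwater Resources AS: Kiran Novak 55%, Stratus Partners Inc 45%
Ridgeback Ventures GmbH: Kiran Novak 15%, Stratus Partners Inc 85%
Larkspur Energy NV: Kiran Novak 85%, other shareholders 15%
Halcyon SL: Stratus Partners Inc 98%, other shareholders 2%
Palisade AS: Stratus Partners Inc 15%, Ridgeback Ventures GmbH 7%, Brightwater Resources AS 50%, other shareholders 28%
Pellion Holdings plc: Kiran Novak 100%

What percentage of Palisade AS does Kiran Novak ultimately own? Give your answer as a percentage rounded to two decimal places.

72.00%

Kiran reaches Palisade along 5 paths.
Via Stratus: 100% × 15% = 15%.
Via Ridgeback: 15% × 7% = 1.05%.
Via Stratus → Ridgeback: 100% × 85% × 7% = 5.95%.
Via Brightwater: 55% × 50% = 27.5%.
Via Stratus → Brightwater: 100% × 45% × 50% = 22.5%.
Total: 15% + 1.05% + 5.95% + 27.5% + 22.5% = 72%.
Rounded: 72.00%.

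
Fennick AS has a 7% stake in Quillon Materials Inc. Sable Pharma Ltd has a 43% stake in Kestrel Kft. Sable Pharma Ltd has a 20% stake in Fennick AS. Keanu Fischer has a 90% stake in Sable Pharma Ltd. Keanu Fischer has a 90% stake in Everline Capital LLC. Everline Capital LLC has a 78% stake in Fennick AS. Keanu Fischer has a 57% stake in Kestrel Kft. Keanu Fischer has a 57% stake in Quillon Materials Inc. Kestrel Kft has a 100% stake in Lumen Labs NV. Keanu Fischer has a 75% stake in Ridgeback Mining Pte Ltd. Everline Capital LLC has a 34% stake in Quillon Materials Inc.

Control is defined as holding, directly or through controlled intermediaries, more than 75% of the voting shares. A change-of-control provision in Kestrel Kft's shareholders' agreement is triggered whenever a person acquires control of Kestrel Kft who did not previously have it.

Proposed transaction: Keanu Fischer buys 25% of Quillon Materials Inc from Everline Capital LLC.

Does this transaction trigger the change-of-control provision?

The purchase adds only to Keanu's holdings (Everline's stake shrinks), so Keanu is the only person who could newly come to control Kestrel.
Keanu holds 90% of Sable, so Keanu controls Sable.
Sable and Keanu together hold 43% + 57% = 100% of Kestrel, so Keanu controls Kestrel.
So Keanu already controls Kestrel before the transaction.
After the purchase, Keanu's direct stake in Quillon rises to 57% + 25% = 82%, and Everline's stake falls to 9%.
Keanu controlled Kestrel already, so this is not a new person acquiring control; every other person's position is unchanged or reduced.
No new person acquires control, so the clause is not triggered.

No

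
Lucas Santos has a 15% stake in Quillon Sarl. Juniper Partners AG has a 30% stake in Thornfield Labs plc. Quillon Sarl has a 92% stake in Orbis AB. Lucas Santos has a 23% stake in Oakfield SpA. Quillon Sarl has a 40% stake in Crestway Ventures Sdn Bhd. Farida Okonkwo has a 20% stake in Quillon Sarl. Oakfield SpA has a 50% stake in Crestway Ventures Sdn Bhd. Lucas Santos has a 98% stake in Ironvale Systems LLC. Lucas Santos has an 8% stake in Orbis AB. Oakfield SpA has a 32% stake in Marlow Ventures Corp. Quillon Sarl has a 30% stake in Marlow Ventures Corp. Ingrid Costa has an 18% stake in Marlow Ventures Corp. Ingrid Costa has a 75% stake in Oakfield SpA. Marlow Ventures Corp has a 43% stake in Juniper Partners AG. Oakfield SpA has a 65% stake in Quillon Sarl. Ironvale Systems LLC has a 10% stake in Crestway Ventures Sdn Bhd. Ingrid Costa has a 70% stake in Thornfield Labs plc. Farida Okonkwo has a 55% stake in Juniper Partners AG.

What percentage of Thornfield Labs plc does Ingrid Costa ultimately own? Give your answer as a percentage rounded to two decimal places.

Ingrid reaches Thornfield along 4 paths.
Via Marlow → Juniper: 18% × 43% × 30% = 2.322%.
Via Oakfield → Quillon → Marlow → Juniper: 75% × 65% × 30% × 43% × 30% = 1.886625%.
Via Oakfield → Marlow → Juniper: 75% × 32% × 43% × 30% = 3.096%.
Direct stake: 70% = 70%.
Total: 2.322% + 1.886625% + 3.096% + 70% = 77.304625%.
Rounded: 77.30%.

77.30%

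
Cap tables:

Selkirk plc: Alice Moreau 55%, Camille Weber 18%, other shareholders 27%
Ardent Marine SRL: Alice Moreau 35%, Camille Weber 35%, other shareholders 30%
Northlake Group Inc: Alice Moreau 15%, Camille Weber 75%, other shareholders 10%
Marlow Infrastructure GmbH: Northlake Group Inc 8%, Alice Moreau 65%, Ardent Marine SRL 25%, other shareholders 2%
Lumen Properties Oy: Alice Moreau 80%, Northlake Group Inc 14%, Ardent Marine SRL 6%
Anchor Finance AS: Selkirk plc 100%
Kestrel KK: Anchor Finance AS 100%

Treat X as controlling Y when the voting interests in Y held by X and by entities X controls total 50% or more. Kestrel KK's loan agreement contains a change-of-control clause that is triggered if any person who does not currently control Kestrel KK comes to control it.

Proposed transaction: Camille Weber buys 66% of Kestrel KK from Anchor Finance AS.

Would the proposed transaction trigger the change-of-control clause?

Yes

The purchase adds only to Camille's holdings (Anchor's stake shrinks), so Camille is the only person who could newly come to control Kestrel.
Camille holds 75% of Northlake, so Camille controls Northlake.
Neither Camille nor any entity Camille controls holds any voting interest in Kestrel.
So before the transaction, Camille does not control Kestrel.
After the purchase, Camille holds 66% of Kestrel directly, and Anchor's stake falls to 34%.
Camille holds 66% of Kestrel, so Camille controls Kestrel.
Camille did not control Kestrel before and does after, so the clause is triggered.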